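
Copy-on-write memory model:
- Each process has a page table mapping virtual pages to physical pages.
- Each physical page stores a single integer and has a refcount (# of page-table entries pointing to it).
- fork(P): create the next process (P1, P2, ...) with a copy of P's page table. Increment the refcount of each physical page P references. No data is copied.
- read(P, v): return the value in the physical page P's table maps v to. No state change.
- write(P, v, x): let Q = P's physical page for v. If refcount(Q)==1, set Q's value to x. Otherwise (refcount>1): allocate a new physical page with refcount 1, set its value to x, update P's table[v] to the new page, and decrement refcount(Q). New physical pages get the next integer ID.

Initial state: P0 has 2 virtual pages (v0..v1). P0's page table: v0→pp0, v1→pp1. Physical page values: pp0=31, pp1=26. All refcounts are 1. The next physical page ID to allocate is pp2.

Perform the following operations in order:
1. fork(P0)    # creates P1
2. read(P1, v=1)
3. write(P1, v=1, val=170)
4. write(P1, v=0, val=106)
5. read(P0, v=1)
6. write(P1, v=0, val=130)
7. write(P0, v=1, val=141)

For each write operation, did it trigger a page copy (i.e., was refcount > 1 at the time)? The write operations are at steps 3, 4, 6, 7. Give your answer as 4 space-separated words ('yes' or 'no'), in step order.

Op 1: fork(P0) -> P1. 2 ppages; refcounts: pp0:2 pp1:2
Op 2: read(P1, v1) -> 26. No state change.
Op 3: write(P1, v1, 170). refcount(pp1)=2>1 -> COPY to pp2. 3 ppages; refcounts: pp0:2 pp1:1 pp2:1
Op 4: write(P1, v0, 106). refcount(pp0)=2>1 -> COPY to pp3. 4 ppages; refcounts: pp0:1 pp1:1 pp2:1 pp3:1
Op 5: read(P0, v1) -> 26. No state change.
Op 6: write(P1, v0, 130). refcount(pp3)=1 -> write in place. 4 ppages; refcounts: pp0:1 pp1:1 pp2:1 pp3:1
Op 7: write(P0, v1, 141). refcount(pp1)=1 -> write in place. 4 ppages; refcounts: pp0:1 pp1:1 pp2:1 pp3:1

yes yes no no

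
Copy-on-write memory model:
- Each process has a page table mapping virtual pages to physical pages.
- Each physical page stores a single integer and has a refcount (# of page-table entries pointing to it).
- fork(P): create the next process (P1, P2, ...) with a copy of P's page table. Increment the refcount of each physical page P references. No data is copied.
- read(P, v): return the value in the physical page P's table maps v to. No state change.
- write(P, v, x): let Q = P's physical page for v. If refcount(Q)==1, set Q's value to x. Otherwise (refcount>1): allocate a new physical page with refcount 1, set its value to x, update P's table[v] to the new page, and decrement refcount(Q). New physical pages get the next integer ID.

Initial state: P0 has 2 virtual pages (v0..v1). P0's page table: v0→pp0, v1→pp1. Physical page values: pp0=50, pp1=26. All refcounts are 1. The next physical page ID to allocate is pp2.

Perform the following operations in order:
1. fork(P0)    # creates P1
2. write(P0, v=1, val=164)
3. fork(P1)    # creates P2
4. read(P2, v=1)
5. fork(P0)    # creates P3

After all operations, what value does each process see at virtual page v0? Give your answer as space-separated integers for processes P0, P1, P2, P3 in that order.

Op 1: fork(P0) -> P1. 2 ppages; refcounts: pp0:2 pp1:2
Op 2: write(P0, v1, 164). refcount(pp1)=2>1 -> COPY to pp2. 3 ppages; refcounts: pp0:2 pp1:1 pp2:1
Op 3: fork(P1) -> P2. 3 ppages; refcounts: pp0:3 pp1:2 pp2:1
Op 4: read(P2, v1) -> 26. No state change.
Op 5: fork(P0) -> P3. 3 ppages; refcounts: pp0:4 pp1:2 pp2:2
P0: v0 -> pp0 = 50
P1: v0 -> pp0 = 50
P2: v0 -> pp0 = 50
P3: v0 -> pp0 = 50

Answer: 50 50 50 50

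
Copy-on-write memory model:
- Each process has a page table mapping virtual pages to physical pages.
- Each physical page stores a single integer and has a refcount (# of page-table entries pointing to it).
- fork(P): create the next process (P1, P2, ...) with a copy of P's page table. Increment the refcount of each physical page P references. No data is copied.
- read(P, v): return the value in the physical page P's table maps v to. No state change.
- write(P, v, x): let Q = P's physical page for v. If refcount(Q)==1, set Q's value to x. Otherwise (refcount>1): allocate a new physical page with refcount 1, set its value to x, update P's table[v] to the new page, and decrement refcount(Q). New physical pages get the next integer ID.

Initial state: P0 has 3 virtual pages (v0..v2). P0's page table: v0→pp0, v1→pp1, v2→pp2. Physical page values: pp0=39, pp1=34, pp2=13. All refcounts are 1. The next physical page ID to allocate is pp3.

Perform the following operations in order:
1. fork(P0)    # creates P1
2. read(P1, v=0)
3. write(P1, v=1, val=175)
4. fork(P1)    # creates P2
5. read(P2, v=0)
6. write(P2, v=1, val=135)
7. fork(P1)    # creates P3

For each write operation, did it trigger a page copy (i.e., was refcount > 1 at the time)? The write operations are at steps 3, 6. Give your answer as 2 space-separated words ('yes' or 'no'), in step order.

Op 1: fork(P0) -> P1. 3 ppages; refcounts: pp0:2 pp1:2 pp2:2
Op 2: read(P1, v0) -> 39. No state change.
Op 3: write(P1, v1, 175). refcount(pp1)=2>1 -> COPY to pp3. 4 ppages; refcounts: pp0:2 pp1:1 pp2:2 pp3:1
Op 4: fork(P1) -> P2. 4 ppages; refcounts: pp0:3 pp1:1 pp2:3 pp3:2
Op 5: read(P2, v0) -> 39. No state change.
Op 6: write(P2, v1, 135). refcount(pp3)=2>1 -> COPY to pp4. 5 ppages; refcounts: pp0:3 pp1:1 pp2:3 pp3:1 pp4:1
Op 7: fork(P1) -> P3. 5 ppages; refcounts: pp0:4 pp1:1 pp2:4 pp3:2 pp4:1

yes yes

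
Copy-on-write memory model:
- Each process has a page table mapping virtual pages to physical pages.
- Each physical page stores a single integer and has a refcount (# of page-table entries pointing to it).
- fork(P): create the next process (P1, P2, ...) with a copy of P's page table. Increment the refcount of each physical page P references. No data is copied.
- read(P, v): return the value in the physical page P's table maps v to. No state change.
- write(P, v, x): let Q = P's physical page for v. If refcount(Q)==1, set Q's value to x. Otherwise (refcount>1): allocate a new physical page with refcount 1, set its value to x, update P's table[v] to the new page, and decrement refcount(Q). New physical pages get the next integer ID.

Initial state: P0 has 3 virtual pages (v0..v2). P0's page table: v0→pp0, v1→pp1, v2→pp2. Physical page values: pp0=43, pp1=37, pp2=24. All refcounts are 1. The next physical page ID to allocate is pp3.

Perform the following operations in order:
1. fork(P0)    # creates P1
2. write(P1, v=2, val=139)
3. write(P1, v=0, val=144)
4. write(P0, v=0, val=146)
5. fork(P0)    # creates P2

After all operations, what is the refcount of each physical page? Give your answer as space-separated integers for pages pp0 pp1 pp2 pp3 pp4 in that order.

Answer: 2 3 2 1 1

Derivation:
Op 1: fork(P0) -> P1. 3 ppages; refcounts: pp0:2 pp1:2 pp2:2
Op 2: write(P1, v2, 139). refcount(pp2)=2>1 -> COPY to pp3. 4 ppages; refcounts: pp0:2 pp1:2 pp2:1 pp3:1
Op 3: write(P1, v0, 144). refcount(pp0)=2>1 -> COPY to pp4. 5 ppages; refcounts: pp0:1 pp1:2 pp2:1 pp3:1 pp4:1
Op 4: write(P0, v0, 146). refcount(pp0)=1 -> write in place. 5 ppages; refcounts: pp0:1 pp1:2 pp2:1 pp3:1 pp4:1
Op 5: fork(P0) -> P2. 5 ppages; refcounts: pp0:2 pp1:3 pp2:2 pp3:1 pp4:1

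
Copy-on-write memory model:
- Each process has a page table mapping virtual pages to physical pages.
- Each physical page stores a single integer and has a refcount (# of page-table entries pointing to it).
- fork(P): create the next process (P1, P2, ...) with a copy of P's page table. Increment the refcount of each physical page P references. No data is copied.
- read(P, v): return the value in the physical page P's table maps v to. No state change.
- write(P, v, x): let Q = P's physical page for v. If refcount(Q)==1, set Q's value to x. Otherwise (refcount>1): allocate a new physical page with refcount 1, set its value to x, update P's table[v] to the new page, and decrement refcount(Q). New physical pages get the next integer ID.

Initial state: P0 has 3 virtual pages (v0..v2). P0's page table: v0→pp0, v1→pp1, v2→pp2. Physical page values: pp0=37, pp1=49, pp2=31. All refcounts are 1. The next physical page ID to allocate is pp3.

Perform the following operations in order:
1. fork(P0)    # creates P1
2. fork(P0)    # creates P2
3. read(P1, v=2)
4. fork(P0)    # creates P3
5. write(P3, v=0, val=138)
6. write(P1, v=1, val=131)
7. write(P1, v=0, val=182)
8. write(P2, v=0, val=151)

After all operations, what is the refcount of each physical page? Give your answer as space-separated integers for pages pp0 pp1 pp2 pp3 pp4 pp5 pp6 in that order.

Op 1: fork(P0) -> P1. 3 ppages; refcounts: pp0:2 pp1:2 pp2:2
Op 2: fork(P0) -> P2. 3 ppages; refcounts: pp0:3 pp1:3 pp2:3
Op 3: read(P1, v2) -> 31. No state change.
Op 4: fork(P0) -> P3. 3 ppages; refcounts: pp0:4 pp1:4 pp2:4
Op 5: write(P3, v0, 138). refcount(pp0)=4>1 -> COPY to pp3. 4 ppages; refcounts: pp0:3 pp1:4 pp2:4 pp3:1
Op 6: write(P1, v1, 131). refcount(pp1)=4>1 -> COPY to pp4. 5 ppages; refcounts: pp0:3 pp1:3 pp2:4 pp3:1 pp4:1
Op 7: write(P1, v0, 182). refcount(pp0)=3>1 -> COPY to pp5. 6 ppages; refcounts: pp0:2 pp1:3 pp2:4 pp3:1 pp4:1 pp5:1
Op 8: write(P2, v0, 151). refcount(pp0)=2>1 -> COPY to pp6. 7 ppages; refcounts: pp0:1 pp1:3 pp2:4 pp3:1 pp4:1 pp5:1 pp6:1

Answer: 1 3 4 1 1 1 1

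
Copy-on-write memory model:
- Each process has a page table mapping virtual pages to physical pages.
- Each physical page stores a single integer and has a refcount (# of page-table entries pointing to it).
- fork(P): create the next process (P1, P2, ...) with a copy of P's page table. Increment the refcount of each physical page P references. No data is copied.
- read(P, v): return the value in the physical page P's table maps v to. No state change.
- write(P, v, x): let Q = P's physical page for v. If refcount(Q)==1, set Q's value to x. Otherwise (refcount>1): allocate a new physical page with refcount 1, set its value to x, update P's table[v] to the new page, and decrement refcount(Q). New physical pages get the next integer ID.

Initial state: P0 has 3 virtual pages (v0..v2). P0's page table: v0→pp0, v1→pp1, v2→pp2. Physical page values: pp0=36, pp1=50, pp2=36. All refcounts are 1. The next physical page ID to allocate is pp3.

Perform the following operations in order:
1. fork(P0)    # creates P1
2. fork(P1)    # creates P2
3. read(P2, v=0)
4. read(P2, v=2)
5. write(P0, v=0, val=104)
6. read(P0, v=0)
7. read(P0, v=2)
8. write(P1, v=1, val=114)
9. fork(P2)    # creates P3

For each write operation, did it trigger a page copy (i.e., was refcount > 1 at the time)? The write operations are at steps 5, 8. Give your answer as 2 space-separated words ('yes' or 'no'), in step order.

Op 1: fork(P0) -> P1. 3 ppages; refcounts: pp0:2 pp1:2 pp2:2
Op 2: fork(P1) -> P2. 3 ppages; refcounts: pp0:3 pp1:3 pp2:3
Op 3: read(P2, v0) -> 36. No state change.
Op 4: read(P2, v2) -> 36. No state change.
Op 5: write(P0, v0, 104). refcount(pp0)=3>1 -> COPY to pp3. 4 ppages; refcounts: pp0:2 pp1:3 pp2:3 pp3:1
Op 6: read(P0, v0) -> 104. No state change.
Op 7: read(P0, v2) -> 36. No state change.
Op 8: write(P1, v1, 114). refcount(pp1)=3>1 -> COPY to pp4. 5 ppages; refcounts: pp0:2 pp1:2 pp2:3 pp3:1 pp4:1
Op 9: fork(P2) -> P3. 5 ppages; refcounts: pp0:3 pp1:3 pp2:4 pp3:1 pp4:1

yes yes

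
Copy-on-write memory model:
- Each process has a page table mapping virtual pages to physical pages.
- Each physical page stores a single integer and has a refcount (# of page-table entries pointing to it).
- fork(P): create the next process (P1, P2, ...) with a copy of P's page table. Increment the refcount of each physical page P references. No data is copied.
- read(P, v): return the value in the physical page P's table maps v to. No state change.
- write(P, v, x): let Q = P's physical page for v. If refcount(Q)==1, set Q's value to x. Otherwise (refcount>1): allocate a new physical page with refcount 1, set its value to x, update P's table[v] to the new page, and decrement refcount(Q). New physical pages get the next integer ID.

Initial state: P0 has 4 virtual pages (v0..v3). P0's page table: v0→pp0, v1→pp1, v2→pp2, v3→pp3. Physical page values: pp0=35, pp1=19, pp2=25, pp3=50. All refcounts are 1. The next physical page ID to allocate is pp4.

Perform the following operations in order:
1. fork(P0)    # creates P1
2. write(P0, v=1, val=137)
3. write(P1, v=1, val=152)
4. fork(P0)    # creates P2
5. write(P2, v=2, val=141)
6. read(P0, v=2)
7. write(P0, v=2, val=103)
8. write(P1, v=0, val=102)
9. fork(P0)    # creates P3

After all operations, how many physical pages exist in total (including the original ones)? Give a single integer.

Answer: 8

Derivation:
Op 1: fork(P0) -> P1. 4 ppages; refcounts: pp0:2 pp1:2 pp2:2 pp3:2
Op 2: write(P0, v1, 137). refcount(pp1)=2>1 -> COPY to pp4. 5 ppages; refcounts: pp0:2 pp1:1 pp2:2 pp3:2 pp4:1
Op 3: write(P1, v1, 152). refcount(pp1)=1 -> write in place. 5 ppages; refcounts: pp0:2 pp1:1 pp2:2 pp3:2 pp4:1
Op 4: fork(P0) -> P2. 5 ppages; refcounts: pp0:3 pp1:1 pp2:3 pp3:3 pp4:2
Op 5: write(P2, v2, 141). refcount(pp2)=3>1 -> COPY to pp5. 6 ppages; refcounts: pp0:3 pp1:1 pp2:2 pp3:3 pp4:2 pp5:1
Op 6: read(P0, v2) -> 25. No state change.
Op 7: write(P0, v2, 103). refcount(pp2)=2>1 -> COPY to pp6. 7 ppages; refcounts: pp0:3 pp1:1 pp2:1 pp3:3 pp4:2 pp5:1 pp6:1
Op 8: write(P1, v0, 102). refcount(pp0)=3>1 -> COPY to pp7. 8 ppages; refcounts: pp0:2 pp1:1 pp2:1 pp3:3 pp4:2 pp5:1 pp6:1 pp7:1
Op 9: fork(P0) -> P3. 8 ppages; refcounts: pp0:3 pp1:1 pp2:1 pp3:4 pp4:3 pp5:1 pp6:2 pp7:1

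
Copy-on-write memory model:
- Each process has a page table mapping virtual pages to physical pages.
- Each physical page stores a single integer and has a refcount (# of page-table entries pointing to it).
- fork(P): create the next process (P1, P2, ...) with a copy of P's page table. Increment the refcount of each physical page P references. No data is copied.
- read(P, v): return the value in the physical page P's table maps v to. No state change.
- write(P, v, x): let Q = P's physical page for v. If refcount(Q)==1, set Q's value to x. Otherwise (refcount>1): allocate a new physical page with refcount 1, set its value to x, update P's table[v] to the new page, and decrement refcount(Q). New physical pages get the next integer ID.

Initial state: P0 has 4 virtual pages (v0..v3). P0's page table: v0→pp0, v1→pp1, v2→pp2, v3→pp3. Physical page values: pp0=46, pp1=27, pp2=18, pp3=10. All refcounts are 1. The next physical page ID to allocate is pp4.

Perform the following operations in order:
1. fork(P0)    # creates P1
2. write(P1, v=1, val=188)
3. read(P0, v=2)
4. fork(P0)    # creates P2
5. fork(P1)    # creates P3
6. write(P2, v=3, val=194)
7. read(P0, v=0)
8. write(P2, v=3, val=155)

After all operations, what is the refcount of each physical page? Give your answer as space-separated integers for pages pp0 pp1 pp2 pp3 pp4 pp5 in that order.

Op 1: fork(P0) -> P1. 4 ppages; refcounts: pp0:2 pp1:2 pp2:2 pp3:2
Op 2: write(P1, v1, 188). refcount(pp1)=2>1 -> COPY to pp4. 5 ppages; refcounts: pp0:2 pp1:1 pp2:2 pp3:2 pp4:1
Op 3: read(P0, v2) -> 18. No state change.
Op 4: fork(P0) -> P2. 5 ppages; refcounts: pp0:3 pp1:2 pp2:3 pp3:3 pp4:1
Op 5: fork(P1) -> P3. 5 ppages; refcounts: pp0:4 pp1:2 pp2:4 pp3:4 pp4:2
Op 6: write(P2, v3, 194). refcount(pp3)=4>1 -> COPY to pp5. 6 ppages; refcounts: pp0:4 pp1:2 pp2:4 pp3:3 pp4:2 pp5:1
Op 7: read(P0, v0) -> 46. No state change.
Op 8: write(P2, v3, 155). refcount(pp5)=1 -> write in place. 6 ppages; refcounts: pp0:4 pp1:2 pp2:4 pp3:3 pp4:2 pp5:1

Answer: 4 2 4 3 2 1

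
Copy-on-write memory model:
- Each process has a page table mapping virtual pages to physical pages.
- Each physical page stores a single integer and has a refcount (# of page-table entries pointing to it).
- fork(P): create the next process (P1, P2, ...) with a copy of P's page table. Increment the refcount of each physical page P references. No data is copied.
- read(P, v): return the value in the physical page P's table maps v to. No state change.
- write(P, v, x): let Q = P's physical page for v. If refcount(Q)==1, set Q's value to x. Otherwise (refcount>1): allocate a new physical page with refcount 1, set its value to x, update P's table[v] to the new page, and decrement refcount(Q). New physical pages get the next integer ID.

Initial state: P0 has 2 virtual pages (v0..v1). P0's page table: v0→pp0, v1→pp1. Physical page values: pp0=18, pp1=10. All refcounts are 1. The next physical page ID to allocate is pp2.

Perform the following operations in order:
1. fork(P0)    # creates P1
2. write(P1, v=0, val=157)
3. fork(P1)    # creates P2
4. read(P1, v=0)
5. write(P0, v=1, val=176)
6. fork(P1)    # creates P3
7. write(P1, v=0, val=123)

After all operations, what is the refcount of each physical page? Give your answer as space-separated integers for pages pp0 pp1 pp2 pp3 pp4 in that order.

Op 1: fork(P0) -> P1. 2 ppages; refcounts: pp0:2 pp1:2
Op 2: write(P1, v0, 157). refcount(pp0)=2>1 -> COPY to pp2. 3 ppages; refcounts: pp0:1 pp1:2 pp2:1
Op 3: fork(P1) -> P2. 3 ppages; refcounts: pp0:1 pp1:3 pp2:2
Op 4: read(P1, v0) -> 157. No state change.
Op 5: write(P0, v1, 176). refcount(pp1)=3>1 -> COPY to pp3. 4 ppages; refcounts: pp0:1 pp1:2 pp2:2 pp3:1
Op 6: fork(P1) -> P3. 4 ppages; refcounts: pp0:1 pp1:3 pp2:3 pp3:1
Op 7: write(P1, v0, 123). refcount(pp2)=3>1 -> COPY to pp4. 5 ppages; refcounts: pp0:1 pp1:3 pp2:2 pp3:1 pp4:1

Answer: 1 3 2 1 1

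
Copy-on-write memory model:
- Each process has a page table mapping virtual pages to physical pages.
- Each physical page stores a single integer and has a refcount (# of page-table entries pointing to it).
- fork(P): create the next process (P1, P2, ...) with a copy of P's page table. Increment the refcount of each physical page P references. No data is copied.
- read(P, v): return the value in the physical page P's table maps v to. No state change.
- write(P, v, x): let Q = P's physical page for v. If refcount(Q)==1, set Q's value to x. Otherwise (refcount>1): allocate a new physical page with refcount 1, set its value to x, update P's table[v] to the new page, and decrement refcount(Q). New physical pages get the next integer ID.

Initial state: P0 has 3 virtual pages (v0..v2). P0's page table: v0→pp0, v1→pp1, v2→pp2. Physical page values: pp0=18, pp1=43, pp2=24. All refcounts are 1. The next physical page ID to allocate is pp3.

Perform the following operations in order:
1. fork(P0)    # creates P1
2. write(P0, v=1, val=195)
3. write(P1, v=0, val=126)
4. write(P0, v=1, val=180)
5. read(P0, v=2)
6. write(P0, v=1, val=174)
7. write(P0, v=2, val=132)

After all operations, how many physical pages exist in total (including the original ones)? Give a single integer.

Op 1: fork(P0) -> P1. 3 ppages; refcounts: pp0:2 pp1:2 pp2:2
Op 2: write(P0, v1, 195). refcount(pp1)=2>1 -> COPY to pp3. 4 ppages; refcounts: pp0:2 pp1:1 pp2:2 pp3:1
Op 3: write(P1, v0, 126). refcount(pp0)=2>1 -> COPY to pp4. 5 ppages; refcounts: pp0:1 pp1:1 pp2:2 pp3:1 pp4:1
Op 4: write(P0, v1, 180). refcount(pp3)=1 -> write in place. 5 ppages; refcounts: pp0:1 pp1:1 pp2:2 pp3:1 pp4:1
Op 5: read(P0, v2) -> 24. No state change.
Op 6: write(P0, v1, 174). refcount(pp3)=1 -> write in place. 5 ppages; refcounts: pp0:1 pp1:1 pp2:2 pp3:1 pp4:1
Op 7: write(P0, v2, 132). refcount(pp2)=2>1 -> COPY to pp5. 6 ppages; refcounts: pp0:1 pp1:1 pp2:1 pp3:1 pp4:1 pp5:1

Answer: 6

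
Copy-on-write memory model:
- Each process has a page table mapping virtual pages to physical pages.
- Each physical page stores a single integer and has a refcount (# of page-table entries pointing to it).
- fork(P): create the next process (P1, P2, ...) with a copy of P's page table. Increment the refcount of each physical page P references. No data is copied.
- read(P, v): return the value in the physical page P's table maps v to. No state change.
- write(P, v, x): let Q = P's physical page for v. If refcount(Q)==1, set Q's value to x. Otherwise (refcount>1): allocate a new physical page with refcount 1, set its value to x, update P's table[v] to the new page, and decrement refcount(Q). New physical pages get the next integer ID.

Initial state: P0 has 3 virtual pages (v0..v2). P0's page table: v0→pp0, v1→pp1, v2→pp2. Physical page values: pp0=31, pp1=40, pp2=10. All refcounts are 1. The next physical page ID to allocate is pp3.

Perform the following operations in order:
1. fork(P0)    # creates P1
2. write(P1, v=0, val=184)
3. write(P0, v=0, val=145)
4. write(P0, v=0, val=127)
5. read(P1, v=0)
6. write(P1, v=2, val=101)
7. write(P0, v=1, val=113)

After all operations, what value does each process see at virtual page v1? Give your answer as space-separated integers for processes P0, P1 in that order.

Op 1: fork(P0) -> P1. 3 ppages; refcounts: pp0:2 pp1:2 pp2:2
Op 2: write(P1, v0, 184). refcount(pp0)=2>1 -> COPY to pp3. 4 ppages; refcounts: pp0:1 pp1:2 pp2:2 pp3:1
Op 3: write(P0, v0, 145). refcount(pp0)=1 -> write in place. 4 ppages; refcounts: pp0:1 pp1:2 pp2:2 pp3:1
Op 4: write(P0, v0, 127). refcount(pp0)=1 -> write in place. 4 ppages; refcounts: pp0:1 pp1:2 pp2:2 pp3:1
Op 5: read(P1, v0) -> 184. No state change.
Op 6: write(P1, v2, 101). refcount(pp2)=2>1 -> COPY to pp4. 5 ppages; refcounts: pp0:1 pp1:2 pp2:1 pp3:1 pp4:1
Op 7: write(P0, v1, 113). refcount(pp1)=2>1 -> COPY to pp5. 6 ppages; refcounts: pp0:1 pp1:1 pp2:1 pp3:1 pp4:1 pp5:1
P0: v1 -> pp5 = 113
P1: v1 -> pp1 = 40

Answer: 113 40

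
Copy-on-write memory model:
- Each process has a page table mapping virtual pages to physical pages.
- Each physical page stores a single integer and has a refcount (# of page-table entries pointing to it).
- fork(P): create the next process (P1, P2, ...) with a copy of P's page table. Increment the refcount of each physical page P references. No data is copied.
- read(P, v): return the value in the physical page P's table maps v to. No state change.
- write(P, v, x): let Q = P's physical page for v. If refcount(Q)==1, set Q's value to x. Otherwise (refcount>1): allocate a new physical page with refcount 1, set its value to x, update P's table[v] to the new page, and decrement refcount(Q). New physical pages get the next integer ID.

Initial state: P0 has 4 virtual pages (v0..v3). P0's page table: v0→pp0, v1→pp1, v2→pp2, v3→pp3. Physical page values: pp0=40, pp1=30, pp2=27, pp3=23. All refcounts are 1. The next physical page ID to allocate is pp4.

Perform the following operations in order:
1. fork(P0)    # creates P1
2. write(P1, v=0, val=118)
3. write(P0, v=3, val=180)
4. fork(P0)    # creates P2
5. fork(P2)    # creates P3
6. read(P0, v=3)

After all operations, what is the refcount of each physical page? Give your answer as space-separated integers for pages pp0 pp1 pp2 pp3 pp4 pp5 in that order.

Answer: 3 4 4 1 1 3

Derivation:
Op 1: fork(P0) -> P1. 4 ppages; refcounts: pp0:2 pp1:2 pp2:2 pp3:2
Op 2: write(P1, v0, 118). refcount(pp0)=2>1 -> COPY to pp4. 5 ppages; refcounts: pp0:1 pp1:2 pp2:2 pp3:2 pp4:1
Op 3: write(P0, v3, 180). refcount(pp3)=2>1 -> COPY to pp5. 6 ppages; refcounts: pp0:1 pp1:2 pp2:2 pp3:1 pp4:1 pp5:1
Op 4: fork(P0) -> P2. 6 ppages; refcounts: pp0:2 pp1:3 pp2:3 pp3:1 pp4:1 pp5:2
Op 5: fork(P2) -> P3. 6 ppages; refcounts: pp0:3 pp1:4 pp2:4 pp3:1 pp4:1 pp5:3
Op 6: read(P0, v3) -> 180. No state change.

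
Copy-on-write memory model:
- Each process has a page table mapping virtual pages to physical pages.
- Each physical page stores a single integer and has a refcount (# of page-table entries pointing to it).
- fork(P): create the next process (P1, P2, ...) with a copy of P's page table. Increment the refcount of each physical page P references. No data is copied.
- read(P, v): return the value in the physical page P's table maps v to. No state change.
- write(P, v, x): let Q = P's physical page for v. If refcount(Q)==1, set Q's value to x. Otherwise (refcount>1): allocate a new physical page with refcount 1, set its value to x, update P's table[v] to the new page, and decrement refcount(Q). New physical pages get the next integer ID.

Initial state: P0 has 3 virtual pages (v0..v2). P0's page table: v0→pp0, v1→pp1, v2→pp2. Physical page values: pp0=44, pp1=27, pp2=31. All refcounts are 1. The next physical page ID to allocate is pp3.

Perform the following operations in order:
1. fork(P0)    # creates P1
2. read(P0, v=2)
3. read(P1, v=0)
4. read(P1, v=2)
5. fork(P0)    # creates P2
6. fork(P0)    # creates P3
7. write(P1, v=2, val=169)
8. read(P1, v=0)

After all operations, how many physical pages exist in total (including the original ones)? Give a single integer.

Op 1: fork(P0) -> P1. 3 ppages; refcounts: pp0:2 pp1:2 pp2:2
Op 2: read(P0, v2) -> 31. No state change.
Op 3: read(P1, v0) -> 44. No state change.
Op 4: read(P1, v2) -> 31. No state change.
Op 5: fork(P0) -> P2. 3 ppages; refcounts: pp0:3 pp1:3 pp2:3
Op 6: fork(P0) -> P3. 3 ppages; refcounts: pp0:4 pp1:4 pp2:4
Op 7: write(P1, v2, 169). refcount(pp2)=4>1 -> COPY to pp3. 4 ppages; refcounts: pp0:4 pp1:4 pp2:3 pp3:1
Op 8: read(P1, v0) -> 44. No state change.

Answer: 4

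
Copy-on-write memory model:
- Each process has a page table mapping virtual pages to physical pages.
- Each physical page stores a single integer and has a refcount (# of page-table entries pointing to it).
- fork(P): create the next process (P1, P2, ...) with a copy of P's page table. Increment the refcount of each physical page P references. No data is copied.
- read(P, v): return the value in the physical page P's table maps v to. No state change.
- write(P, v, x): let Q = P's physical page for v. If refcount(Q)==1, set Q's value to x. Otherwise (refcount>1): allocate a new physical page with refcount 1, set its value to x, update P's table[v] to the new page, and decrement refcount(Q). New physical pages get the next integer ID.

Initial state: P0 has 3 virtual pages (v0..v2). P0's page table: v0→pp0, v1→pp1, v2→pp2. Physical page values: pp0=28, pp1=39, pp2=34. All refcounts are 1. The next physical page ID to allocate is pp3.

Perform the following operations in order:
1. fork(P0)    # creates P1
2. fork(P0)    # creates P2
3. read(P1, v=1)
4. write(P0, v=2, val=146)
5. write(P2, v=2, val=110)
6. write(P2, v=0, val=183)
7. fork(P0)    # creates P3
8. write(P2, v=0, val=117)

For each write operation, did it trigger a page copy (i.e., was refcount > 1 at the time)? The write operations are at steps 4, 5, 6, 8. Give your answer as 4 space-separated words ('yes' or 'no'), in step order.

Op 1: fork(P0) -> P1. 3 ppages; refcounts: pp0:2 pp1:2 pp2:2
Op 2: fork(P0) -> P2. 3 ppages; refcounts: pp0:3 pp1:3 pp2:3
Op 3: read(P1, v1) -> 39. No state change.
Op 4: write(P0, v2, 146). refcount(pp2)=3>1 -> COPY to pp3. 4 ppages; refcounts: pp0:3 pp1:3 pp2:2 pp3:1
Op 5: write(P2, v2, 110). refcount(pp2)=2>1 -> COPY to pp4. 5 ppages; refcounts: pp0:3 pp1:3 pp2:1 pp3:1 pp4:1
Op 6: write(P2, v0, 183). refcount(pp0)=3>1 -> COPY to pp5. 6 ppages; refcounts: pp0:2 pp1:3 pp2:1 pp3:1 pp4:1 pp5:1
Op 7: fork(P0) -> P3. 6 ppages; refcounts: pp0:3 pp1:4 pp2:1 pp3:2 pp4:1 pp5:1
Op 8: write(P2, v0, 117). refcount(pp5)=1 -> write in place. 6 ppages; refcounts: pp0:3 pp1:4 pp2:1 pp3:2 pp4:1 pp5:1

yes yes yes no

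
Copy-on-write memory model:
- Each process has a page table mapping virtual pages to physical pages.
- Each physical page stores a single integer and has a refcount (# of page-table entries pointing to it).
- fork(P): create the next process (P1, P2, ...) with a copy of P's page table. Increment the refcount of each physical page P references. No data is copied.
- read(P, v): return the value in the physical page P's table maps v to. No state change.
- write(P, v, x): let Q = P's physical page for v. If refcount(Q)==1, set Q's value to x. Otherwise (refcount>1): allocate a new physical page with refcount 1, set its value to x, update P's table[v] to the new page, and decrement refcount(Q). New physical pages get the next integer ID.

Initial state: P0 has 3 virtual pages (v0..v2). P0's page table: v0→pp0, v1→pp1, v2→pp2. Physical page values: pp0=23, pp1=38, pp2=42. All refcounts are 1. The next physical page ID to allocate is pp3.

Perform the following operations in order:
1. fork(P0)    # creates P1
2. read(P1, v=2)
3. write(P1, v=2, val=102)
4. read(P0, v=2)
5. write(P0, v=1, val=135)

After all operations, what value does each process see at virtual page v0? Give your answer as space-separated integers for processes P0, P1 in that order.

Op 1: fork(P0) -> P1. 3 ppages; refcounts: pp0:2 pp1:2 pp2:2
Op 2: read(P1, v2) -> 42. No state change.
Op 3: write(P1, v2, 102). refcount(pp2)=2>1 -> COPY to pp3. 4 ppages; refcounts: pp0:2 pp1:2 pp2:1 pp3:1
Op 4: read(P0, v2) -> 42. No state change.
Op 5: write(P0, v1, 135). refcount(pp1)=2>1 -> COPY to pp4. 5 ppages; refcounts: pp0:2 pp1:1 pp2:1 pp3:1 pp4:1
P0: v0 -> pp0 = 23
P1: v0 -> pp0 = 23

Answer: 23 23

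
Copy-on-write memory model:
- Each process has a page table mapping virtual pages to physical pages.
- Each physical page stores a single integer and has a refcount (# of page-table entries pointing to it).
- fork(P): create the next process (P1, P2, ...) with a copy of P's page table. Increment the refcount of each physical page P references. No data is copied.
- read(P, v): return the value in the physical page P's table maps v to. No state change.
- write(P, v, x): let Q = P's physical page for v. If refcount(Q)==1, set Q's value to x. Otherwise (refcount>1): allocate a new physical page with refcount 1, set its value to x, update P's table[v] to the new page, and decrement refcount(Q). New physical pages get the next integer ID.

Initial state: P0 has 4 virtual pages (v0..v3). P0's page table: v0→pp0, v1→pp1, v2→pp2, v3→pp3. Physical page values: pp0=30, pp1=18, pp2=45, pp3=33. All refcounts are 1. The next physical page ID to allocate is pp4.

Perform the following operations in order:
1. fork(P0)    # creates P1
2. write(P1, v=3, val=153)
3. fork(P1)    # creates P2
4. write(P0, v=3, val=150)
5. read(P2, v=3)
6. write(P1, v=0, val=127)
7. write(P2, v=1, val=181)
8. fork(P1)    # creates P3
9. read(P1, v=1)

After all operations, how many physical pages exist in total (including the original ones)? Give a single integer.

Op 1: fork(P0) -> P1. 4 ppages; refcounts: pp0:2 pp1:2 pp2:2 pp3:2
Op 2: write(P1, v3, 153). refcount(pp3)=2>1 -> COPY to pp4. 5 ppages; refcounts: pp0:2 pp1:2 pp2:2 pp3:1 pp4:1
Op 3: fork(P1) -> P2. 5 ppages; refcounts: pp0:3 pp1:3 pp2:3 pp3:1 pp4:2
Op 4: write(P0, v3, 150). refcount(pp3)=1 -> write in place. 5 ppages; refcounts: pp0:3 pp1:3 pp2:3 pp3:1 pp4:2
Op 5: read(P2, v3) -> 153. No state change.
Op 6: write(P1, v0, 127). refcount(pp0)=3>1 -> COPY to pp5. 6 ppages; refcounts: pp0:2 pp1:3 pp2:3 pp3:1 pp4:2 pp5:1
Op 7: write(P2, v1, 181). refcount(pp1)=3>1 -> COPY to pp6. 7 ppages; refcounts: pp0:2 pp1:2 pp2:3 pp3:1 pp4:2 pp5:1 pp6:1
Op 8: fork(P1) -> P3. 7 ppages; refcounts: pp0:2 pp1:3 pp2:4 pp3:1 pp4:3 pp5:2 pp6:1
Op 9: read(P1, v1) -> 18. No state change.

Answer: 7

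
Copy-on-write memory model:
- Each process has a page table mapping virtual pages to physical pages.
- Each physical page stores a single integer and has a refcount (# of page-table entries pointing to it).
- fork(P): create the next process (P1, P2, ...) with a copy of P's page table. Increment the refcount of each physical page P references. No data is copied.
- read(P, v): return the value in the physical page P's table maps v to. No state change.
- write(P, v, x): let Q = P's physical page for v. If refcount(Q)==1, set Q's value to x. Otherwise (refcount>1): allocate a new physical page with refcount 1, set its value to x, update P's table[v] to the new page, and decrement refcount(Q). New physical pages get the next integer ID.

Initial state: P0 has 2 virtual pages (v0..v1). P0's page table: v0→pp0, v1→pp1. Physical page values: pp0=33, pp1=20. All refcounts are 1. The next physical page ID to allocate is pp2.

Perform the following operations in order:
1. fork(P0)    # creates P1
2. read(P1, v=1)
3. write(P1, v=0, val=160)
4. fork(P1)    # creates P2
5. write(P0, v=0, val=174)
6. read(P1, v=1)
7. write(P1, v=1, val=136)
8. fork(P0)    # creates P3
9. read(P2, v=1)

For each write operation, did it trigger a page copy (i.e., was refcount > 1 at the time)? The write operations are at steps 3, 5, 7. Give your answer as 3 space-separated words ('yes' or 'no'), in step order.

Op 1: fork(P0) -> P1. 2 ppages; refcounts: pp0:2 pp1:2
Op 2: read(P1, v1) -> 20. No state change.
Op 3: write(P1, v0, 160). refcount(pp0)=2>1 -> COPY to pp2. 3 ppages; refcounts: pp0:1 pp1:2 pp2:1
Op 4: fork(P1) -> P2. 3 ppages; refcounts: pp0:1 pp1:3 pp2:2
Op 5: write(P0, v0, 174). refcount(pp0)=1 -> write in place. 3 ppages; refcounts: pp0:1 pp1:3 pp2:2
Op 6: read(P1, v1) -> 20. No state change.
Op 7: write(P1, v1, 136). refcount(pp1)=3>1 -> COPY to pp3. 4 ppages; refcounts: pp0:1 pp1:2 pp2:2 pp3:1
Op 8: fork(P0) -> P3. 4 ppages; refcounts: pp0:2 pp1:3 pp2:2 pp3:1
Op 9: read(P2, v1) -> 20. No state change.

yes no yes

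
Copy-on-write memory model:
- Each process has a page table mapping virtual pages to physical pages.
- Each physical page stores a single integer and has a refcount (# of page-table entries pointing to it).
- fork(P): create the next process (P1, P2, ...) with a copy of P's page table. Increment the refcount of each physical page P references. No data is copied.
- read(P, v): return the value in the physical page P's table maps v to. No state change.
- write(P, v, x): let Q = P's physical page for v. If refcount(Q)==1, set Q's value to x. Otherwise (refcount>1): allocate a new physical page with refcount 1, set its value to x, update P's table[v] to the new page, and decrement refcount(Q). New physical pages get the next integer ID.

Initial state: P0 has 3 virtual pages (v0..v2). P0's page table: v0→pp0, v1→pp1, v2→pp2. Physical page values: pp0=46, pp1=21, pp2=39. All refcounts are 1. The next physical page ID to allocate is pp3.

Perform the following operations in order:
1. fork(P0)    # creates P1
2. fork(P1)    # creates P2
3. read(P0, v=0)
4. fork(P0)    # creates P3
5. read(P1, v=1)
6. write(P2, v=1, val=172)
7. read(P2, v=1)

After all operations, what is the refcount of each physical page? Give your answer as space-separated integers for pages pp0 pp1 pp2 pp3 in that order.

Op 1: fork(P0) -> P1. 3 ppages; refcounts: pp0:2 pp1:2 pp2:2
Op 2: fork(P1) -> P2. 3 ppages; refcounts: pp0:3 pp1:3 pp2:3
Op 3: read(P0, v0) -> 46. No state change.
Op 4: fork(P0) -> P3. 3 ppages; refcounts: pp0:4 pp1:4 pp2:4
Op 5: read(P1, v1) -> 21. No state change.
Op 6: write(P2, v1, 172). refcount(pp1)=4>1 -> COPY to pp3. 4 ppages; refcounts: pp0:4 pp1:3 pp2:4 pp3:1
Op 7: read(P2, v1) -> 172. No state change.

Answer: 4 3 4 1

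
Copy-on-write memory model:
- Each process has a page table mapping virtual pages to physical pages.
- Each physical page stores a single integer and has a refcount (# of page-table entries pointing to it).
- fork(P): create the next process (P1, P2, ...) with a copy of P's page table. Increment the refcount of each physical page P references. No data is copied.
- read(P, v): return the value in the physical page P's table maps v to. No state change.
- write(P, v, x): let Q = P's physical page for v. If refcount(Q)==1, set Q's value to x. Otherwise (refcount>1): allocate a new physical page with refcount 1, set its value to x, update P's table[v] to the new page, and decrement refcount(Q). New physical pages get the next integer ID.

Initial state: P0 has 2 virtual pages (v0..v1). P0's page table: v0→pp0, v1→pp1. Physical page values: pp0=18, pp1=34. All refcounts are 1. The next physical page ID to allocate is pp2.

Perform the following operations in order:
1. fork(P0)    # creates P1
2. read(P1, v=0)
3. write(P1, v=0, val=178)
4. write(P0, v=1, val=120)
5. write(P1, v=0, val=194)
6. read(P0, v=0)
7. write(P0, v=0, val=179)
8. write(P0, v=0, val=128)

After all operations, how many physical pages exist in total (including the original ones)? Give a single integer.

Answer: 4

Derivation:
Op 1: fork(P0) -> P1. 2 ppages; refcounts: pp0:2 pp1:2
Op 2: read(P1, v0) -> 18. No state change.
Op 3: write(P1, v0, 178). refcount(pp0)=2>1 -> COPY to pp2. 3 ppages; refcounts: pp0:1 pp1:2 pp2:1
Op 4: write(P0, v1, 120). refcount(pp1)=2>1 -> COPY to pp3. 4 ppages; refcounts: pp0:1 pp1:1 pp2:1 pp3:1
Op 5: write(P1, v0, 194). refcount(pp2)=1 -> write in place. 4 ppages; refcounts: pp0:1 pp1:1 pp2:1 pp3:1
Op 6: read(P0, v0) -> 18. No state change.
Op 7: write(P0, v0, 179). refcount(pp0)=1 -> write in place. 4 ppages; refcounts: pp0:1 pp1:1 pp2:1 pp3:1
Op 8: write(P0, v0, 128). refcount(pp0)=1 -> write in place. 4 ppages; refcounts: pp0:1 pp1:1 pp2:1 pp3:1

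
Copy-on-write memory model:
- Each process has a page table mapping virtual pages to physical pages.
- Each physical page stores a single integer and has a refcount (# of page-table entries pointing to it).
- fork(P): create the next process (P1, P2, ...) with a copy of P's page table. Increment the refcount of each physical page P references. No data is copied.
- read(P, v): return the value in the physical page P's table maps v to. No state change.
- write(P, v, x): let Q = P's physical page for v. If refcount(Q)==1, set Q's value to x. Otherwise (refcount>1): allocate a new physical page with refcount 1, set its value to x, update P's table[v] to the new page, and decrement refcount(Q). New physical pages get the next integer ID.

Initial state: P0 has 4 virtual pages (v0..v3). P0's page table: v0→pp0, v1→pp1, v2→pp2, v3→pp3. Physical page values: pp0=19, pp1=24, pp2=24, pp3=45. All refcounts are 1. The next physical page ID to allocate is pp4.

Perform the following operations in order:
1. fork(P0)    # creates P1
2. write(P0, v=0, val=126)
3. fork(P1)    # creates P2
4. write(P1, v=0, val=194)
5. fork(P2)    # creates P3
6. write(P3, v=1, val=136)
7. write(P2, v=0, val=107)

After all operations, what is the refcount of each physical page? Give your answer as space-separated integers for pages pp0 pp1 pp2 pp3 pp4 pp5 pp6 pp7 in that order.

Op 1: fork(P0) -> P1. 4 ppages; refcounts: pp0:2 pp1:2 pp2:2 pp3:2
Op 2: write(P0, v0, 126). refcount(pp0)=2>1 -> COPY to pp4. 5 ppages; refcounts: pp0:1 pp1:2 pp2:2 pp3:2 pp4:1
Op 3: fork(P1) -> P2. 5 ppages; refcounts: pp0:2 pp1:3 pp2:3 pp3:3 pp4:1
Op 4: write(P1, v0, 194). refcount(pp0)=2>1 -> COPY to pp5. 6 ppages; refcounts: pp0:1 pp1:3 pp2:3 pp3:3 pp4:1 pp5:1
Op 5: fork(P2) -> P3. 6 ppages; refcounts: pp0:2 pp1:4 pp2:4 pp3:4 pp4:1 pp5:1
Op 6: write(P3, v1, 136). refcount(pp1)=4>1 -> COPY to pp6. 7 ppages; refcounts: pp0:2 pp1:3 pp2:4 pp3:4 pp4:1 pp5:1 pp6:1
Op 7: write(P2, v0, 107). refcount(pp0)=2>1 -> COPY to pp7. 8 ppages; refcounts: pp0:1 pp1:3 pp2:4 pp3:4 pp4:1 pp5:1 pp6:1 pp7:1

Answer: 1 3 4 4 1 1 1 1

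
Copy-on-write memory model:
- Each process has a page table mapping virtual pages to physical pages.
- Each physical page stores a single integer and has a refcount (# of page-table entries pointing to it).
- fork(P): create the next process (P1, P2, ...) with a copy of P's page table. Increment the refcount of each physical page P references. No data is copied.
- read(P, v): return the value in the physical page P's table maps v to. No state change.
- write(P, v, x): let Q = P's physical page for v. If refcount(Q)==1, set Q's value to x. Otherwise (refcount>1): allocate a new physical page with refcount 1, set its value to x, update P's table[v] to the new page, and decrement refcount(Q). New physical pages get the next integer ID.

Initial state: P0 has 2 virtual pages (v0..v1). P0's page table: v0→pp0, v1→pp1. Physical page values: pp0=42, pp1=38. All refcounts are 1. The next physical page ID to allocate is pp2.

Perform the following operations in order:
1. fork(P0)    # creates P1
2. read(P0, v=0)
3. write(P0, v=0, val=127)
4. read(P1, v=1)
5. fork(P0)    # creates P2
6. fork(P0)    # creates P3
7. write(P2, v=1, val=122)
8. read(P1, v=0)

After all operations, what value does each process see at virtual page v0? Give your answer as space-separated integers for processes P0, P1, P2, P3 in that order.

Answer: 127 42 127 127

Derivation:
Op 1: fork(P0) -> P1. 2 ppages; refcounts: pp0:2 pp1:2
Op 2: read(P0, v0) -> 42. No state change.
Op 3: write(P0, v0, 127). refcount(pp0)=2>1 -> COPY to pp2. 3 ppages; refcounts: pp0:1 pp1:2 pp2:1
Op 4: read(P1, v1) -> 38. No state change.
Op 5: fork(P0) -> P2. 3 ppages; refcounts: pp0:1 pp1:3 pp2:2
Op 6: fork(P0) -> P3. 3 ppages; refcounts: pp0:1 pp1:4 pp2:3
Op 7: write(P2, v1, 122). refcount(pp1)=4>1 -> COPY to pp3. 4 ppages; refcounts: pp0:1 pp1:3 pp2:3 pp3:1
Op 8: read(P1, v0) -> 42. No state change.
P0: v0 -> pp2 = 127
P1: v0 -> pp0 = 42
P2: v0 -> pp2 = 127
P3: v0 -> pp2 = 127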